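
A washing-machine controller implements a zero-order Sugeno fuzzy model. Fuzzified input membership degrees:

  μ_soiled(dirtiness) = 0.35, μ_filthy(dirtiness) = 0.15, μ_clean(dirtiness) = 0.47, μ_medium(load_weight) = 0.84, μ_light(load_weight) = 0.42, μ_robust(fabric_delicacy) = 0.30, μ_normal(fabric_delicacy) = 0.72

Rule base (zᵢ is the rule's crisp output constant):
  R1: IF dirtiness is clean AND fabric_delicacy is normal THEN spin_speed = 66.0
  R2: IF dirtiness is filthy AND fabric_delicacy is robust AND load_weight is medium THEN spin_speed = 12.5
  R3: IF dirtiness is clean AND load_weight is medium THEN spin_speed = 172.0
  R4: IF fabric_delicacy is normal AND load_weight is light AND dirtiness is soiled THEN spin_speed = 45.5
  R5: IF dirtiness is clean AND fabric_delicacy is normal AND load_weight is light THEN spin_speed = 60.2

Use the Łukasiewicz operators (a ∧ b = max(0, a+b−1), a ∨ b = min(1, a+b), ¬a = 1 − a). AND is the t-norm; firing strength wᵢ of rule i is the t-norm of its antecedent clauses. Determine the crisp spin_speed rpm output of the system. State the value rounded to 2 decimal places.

R1 (z=66.0): clean=0.47, normal=0.72; AND[max(0, a+b−1)] → w = 0.19
R2 (z=12.5): filthy=0.15, robust=0.30, medium=0.84; AND[max(0, a+b−1)] → w = 0.00
R3 (z=172.0): clean=0.47, medium=0.84; AND[max(0, a+b−1)] → w = 0.31
R4 (z=45.5): normal=0.72, light=0.42, soiled=0.35; AND[max(0, a+b−1)] → w = 0.00
R5 (z=60.2): clean=0.47, normal=0.72, light=0.42; AND[max(0, a+b−1)] → w = 0.00
Weighted average = (0.19·66.0 + 0.00·12.5 + 0.31·172.0 + 0.00·45.5 + 0.00·60.2) / (0.19 + 0.00 + 0.31 + 0.00 + 0.00)
  = 65.8600 / 0.5000 = 131.72

131.72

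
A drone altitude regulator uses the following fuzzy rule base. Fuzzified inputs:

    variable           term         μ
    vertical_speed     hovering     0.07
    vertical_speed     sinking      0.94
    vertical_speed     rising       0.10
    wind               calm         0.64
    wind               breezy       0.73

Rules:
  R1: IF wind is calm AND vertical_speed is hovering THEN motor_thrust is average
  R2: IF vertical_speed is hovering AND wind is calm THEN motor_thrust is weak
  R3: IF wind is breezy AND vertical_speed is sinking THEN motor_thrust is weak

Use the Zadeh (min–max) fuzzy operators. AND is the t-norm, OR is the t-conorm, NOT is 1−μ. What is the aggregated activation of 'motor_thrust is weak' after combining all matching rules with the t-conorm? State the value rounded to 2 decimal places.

R1: calm=0.64, hovering=0.07; AND[min(a, b)] → w = 0.07
R2: hovering=0.07, calm=0.64; AND[min(a, b)] → w = 0.07
R3: breezy=0.73, sinking=0.94; AND[min(a, b)] → w = 0.73
Rules with consequent 'weak': {R2, R3} → strengths 0.07, 0.73
Aggregate via t-conorm [max(a, b)]: 0.73

0.73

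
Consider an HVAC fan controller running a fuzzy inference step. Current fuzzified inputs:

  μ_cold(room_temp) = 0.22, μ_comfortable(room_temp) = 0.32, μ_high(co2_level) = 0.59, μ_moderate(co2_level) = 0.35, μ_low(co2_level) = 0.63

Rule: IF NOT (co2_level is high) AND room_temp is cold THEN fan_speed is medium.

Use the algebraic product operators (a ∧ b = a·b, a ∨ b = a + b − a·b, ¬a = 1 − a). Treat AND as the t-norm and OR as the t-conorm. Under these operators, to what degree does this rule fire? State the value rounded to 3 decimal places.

0.090

firing strength: ¬high=1−0.59=0.41, cold=0.22; AND[a·b] → w = 0.0902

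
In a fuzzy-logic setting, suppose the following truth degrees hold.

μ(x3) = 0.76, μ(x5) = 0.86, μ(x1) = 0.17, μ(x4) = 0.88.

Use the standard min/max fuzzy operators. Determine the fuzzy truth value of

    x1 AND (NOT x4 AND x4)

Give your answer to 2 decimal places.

0.12

NOT x4 = 1 − 0.88 = 0.12
NOT x4 AND x4 = min(a, b) on (0.12, 0.88) = 0.12
x1 AND (NOT x4 AND x4) = min(a, b) on (0.17, 0.12) = 0.12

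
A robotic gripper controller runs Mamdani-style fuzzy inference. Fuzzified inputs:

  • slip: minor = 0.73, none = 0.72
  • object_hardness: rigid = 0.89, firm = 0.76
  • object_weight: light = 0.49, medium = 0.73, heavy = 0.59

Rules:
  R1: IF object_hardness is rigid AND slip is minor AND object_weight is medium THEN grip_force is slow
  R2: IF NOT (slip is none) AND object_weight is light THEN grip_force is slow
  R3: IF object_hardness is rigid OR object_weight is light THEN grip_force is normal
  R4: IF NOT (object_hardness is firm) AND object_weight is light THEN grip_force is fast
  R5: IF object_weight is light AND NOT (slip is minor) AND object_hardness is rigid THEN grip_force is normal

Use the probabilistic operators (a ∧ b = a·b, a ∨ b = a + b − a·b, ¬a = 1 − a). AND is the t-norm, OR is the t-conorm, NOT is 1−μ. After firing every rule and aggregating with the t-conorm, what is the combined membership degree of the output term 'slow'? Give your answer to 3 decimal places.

0.546

R1: rigid=0.89, minor=0.73, medium=0.73; AND[a·b] → w = 0.4743
R2: ¬none=1−0.72=0.28, light=0.49; AND[a·b] → w = 0.1372
R3: rigid=0.89, light=0.49; OR[a + b − a·b] → w = 0.9439
R4: ¬firm=1−0.76=0.24, light=0.49; AND[a·b] → w = 0.1176
R5: light=0.49, ¬minor=1−0.73=0.27, rigid=0.89; AND[a·b] → w = 0.1177
Rules with consequent 'slow': {R1, R2} → strengths 0.4743, 0.1372
Aggregate via t-conorm [a + b − a·b]: 0.5464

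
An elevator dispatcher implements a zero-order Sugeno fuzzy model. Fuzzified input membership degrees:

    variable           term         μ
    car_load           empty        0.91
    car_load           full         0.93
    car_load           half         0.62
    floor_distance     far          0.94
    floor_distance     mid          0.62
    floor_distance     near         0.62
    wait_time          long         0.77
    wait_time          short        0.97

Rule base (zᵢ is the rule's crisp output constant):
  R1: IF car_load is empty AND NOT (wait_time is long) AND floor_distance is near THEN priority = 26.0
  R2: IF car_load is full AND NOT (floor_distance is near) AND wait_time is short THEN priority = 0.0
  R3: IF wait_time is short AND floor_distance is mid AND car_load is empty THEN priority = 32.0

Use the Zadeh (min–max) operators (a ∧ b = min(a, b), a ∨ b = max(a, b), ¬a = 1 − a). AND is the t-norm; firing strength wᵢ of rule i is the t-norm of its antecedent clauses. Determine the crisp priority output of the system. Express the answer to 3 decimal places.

20.992

R1 (z=26.0): empty=0.91, ¬long=1−0.77=0.23, near=0.62; AND[min(a, b)] → w = 0.23
R2 (z=0.0): full=0.93, ¬near=1−0.62=0.38, short=0.97; AND[min(a, b)] → w = 0.38
R3 (z=32.0): short=0.97, mid=0.62, empty=0.91; AND[min(a, b)] → w = 0.62
Weighted average = (0.23·26.0 + 0.38·0.0 + 0.62·32.0) / (0.23 + 0.38 + 0.62)
  = 25.8200 / 1.2300 = 20.992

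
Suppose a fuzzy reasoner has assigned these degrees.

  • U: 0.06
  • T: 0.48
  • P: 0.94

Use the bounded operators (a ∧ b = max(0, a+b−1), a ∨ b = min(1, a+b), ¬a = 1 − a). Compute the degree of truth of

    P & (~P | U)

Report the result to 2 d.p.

0.06

~P = 1 − 0.94 = 0.06
~P | U = min(1, a+b) on (0.06, 0.06) = 0.12
P & (~P | U) = max(0, a+b−1) on (0.94, 0.12) = 0.06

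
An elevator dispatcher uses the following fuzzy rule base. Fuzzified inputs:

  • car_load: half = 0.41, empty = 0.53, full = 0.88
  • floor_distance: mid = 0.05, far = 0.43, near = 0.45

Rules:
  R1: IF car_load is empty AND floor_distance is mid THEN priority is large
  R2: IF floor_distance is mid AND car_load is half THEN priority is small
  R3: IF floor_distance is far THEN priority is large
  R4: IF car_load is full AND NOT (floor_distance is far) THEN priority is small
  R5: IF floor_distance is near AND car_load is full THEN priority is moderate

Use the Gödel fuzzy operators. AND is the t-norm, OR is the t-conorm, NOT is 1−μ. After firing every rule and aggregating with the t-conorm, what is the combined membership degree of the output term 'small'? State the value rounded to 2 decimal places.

0.57

R1: empty=0.53, mid=0.05; AND[min(a, b)] → w = 0.05
R2: mid=0.05, half=0.41; AND[min(a, b)] → w = 0.05
R3: far=0.43 → w = 0.43
R4: full=0.88, ¬far=1−0.43=0.57; AND[min(a, b)] → w = 0.57
R5: near=0.45, full=0.88; AND[min(a, b)] → w = 0.45
Rules with consequent 'small': {R2, R4} → strengths 0.05, 0.57
Aggregate via t-conorm [max(a, b)]: 0.57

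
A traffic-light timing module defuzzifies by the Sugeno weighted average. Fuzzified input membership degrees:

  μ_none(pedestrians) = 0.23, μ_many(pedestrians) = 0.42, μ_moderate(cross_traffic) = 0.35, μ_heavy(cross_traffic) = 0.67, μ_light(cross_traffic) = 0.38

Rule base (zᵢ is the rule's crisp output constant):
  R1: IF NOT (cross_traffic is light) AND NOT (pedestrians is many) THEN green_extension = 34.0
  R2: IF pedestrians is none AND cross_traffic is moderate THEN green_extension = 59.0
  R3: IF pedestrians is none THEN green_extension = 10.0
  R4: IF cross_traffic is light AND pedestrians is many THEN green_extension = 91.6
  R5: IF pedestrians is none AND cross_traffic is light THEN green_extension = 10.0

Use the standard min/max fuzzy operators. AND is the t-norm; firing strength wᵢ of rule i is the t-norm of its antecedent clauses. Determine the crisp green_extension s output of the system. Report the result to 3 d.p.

44.059

R1 (z=34.0): ¬light=1−0.38=0.62, ¬many=1−0.42=0.58; AND[min(a, b)] → w = 0.58
R2 (z=59.0): none=0.23, moderate=0.35; AND[min(a, b)] → w = 0.23
R3 (z=10.0): none=0.23 → w = 0.23
R4 (z=91.6): light=0.38, many=0.42; AND[min(a, b)] → w = 0.38
R5 (z=10.0): none=0.23, light=0.38; AND[min(a, b)] → w = 0.23
Weighted average = (0.58·34.0 + 0.23·59.0 + 0.23·10.0 + 0.38·91.6 + 0.23·10.0) / (0.58 + 0.23 + 0.23 + 0.38 + 0.23)
  = 72.6980 / 1.6500 = 44.059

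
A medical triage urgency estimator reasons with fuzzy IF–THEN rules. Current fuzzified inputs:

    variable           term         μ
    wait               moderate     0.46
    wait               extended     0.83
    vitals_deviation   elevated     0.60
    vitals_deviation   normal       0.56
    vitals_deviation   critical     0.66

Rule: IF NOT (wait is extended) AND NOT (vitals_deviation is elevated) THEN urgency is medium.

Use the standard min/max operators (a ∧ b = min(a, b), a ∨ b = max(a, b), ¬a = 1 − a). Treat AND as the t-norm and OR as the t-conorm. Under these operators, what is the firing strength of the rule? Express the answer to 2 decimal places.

0.17

firing strength: ¬extended=1−0.83=0.17, ¬elevated=1−0.60=0.40; AND[min(a, b)] → w = 0.17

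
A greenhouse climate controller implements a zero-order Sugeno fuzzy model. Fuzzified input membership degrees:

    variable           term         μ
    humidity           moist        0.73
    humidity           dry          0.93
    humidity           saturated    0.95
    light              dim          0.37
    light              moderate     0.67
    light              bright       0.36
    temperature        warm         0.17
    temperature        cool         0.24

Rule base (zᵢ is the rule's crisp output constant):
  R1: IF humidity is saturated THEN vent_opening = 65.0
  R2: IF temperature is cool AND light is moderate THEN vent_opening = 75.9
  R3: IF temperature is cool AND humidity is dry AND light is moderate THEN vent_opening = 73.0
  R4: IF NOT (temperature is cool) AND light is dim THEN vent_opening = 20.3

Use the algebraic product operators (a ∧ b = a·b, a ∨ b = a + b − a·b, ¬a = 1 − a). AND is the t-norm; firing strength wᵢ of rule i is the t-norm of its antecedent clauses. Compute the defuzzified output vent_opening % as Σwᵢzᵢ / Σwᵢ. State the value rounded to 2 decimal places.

R1 (z=65.0): saturated=0.95 → w = 0.9500
R2 (z=75.9): cool=0.24, moderate=0.67; AND[a·b] → w = 0.1608
R3 (z=73.0): cool=0.24, dry=0.93, moderate=0.67; AND[a·b] → w = 0.1495
R4 (z=20.3): ¬cool=1−0.24=0.76, dim=0.37; AND[a·b] → w = 0.2812
Weighted average = (0.9500·65.0 + 0.1608·75.9 + 0.1495·73.0 + 0.2812·20.3) / (0.9500 + 0.1608 + 0.1495 + 0.2812)
  = 90.5798 / 1.5415 = 58.76

58.76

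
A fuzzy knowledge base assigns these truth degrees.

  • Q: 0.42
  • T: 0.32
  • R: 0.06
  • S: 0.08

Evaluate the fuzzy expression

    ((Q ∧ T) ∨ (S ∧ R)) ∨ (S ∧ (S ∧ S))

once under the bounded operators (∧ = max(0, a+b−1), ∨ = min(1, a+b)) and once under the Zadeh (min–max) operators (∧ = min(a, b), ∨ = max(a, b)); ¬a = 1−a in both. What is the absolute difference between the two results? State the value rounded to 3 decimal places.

Under bounded:
  Q ∧ T = max(0, a+b−1) on (0.42, 0.32) = 0.00
  S ∧ R = max(0, a+b−1) on (0.08, 0.06) = 0.00
  (Q ∧ T) ∨ (S ∧ R) = min(1, a+b) on (0.00, 0.00) = 0.00
  S ∧ S = max(0, a+b−1) on (0.08, 0.08) = 0.00
  S ∧ (S ∧ S) = max(0, a+b−1) on (0.08, 0.00) = 0.00
  ((Q ∧ T) ∨ (S ∧ R)) ∨ (S ∧ (S ∧ S)) = min(1, a+b) on (0.00, 0.00) = 0.00
  → value = 0.0000
Under Zadeh (min–max):
  Q ∧ T = min(a, b) on (0.42, 0.32) = 0.32
  S ∧ R = min(a, b) on (0.08, 0.06) = 0.06
  (Q ∧ T) ∨ (S ∧ R) = max(a, b) on (0.32, 0.06) = 0.32
  S ∧ S = min(a, b) on (0.08, 0.08) = 0.08
  S ∧ (S ∧ S) = min(a, b) on (0.08, 0.08) = 0.08
  ((Q ∧ T) ∨ (S ∧ R)) ∨ (S ∧ (S ∧ S)) = max(a, b) on (0.32, 0.08) = 0.32
  → value = 0.3200
|0.0000 − 0.3200| = 0.320

0.320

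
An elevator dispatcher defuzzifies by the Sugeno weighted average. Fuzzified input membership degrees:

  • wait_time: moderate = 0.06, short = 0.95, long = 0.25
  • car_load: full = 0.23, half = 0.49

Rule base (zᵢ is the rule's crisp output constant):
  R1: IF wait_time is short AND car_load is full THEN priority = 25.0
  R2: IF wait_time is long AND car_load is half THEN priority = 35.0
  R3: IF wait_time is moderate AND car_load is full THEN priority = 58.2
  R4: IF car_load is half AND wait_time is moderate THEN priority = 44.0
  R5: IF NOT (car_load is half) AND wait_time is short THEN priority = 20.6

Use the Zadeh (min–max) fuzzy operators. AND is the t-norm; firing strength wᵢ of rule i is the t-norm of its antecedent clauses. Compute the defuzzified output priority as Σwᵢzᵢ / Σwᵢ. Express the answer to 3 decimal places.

28.052

R1 (z=25.0): short=0.95, full=0.23; AND[min(a, b)] → w = 0.23
R2 (z=35.0): long=0.25, half=0.49; AND[min(a, b)] → w = 0.25
R3 (z=58.2): moderate=0.06, full=0.23; AND[min(a, b)] → w = 0.06
R4 (z=44.0): half=0.49, moderate=0.06; AND[min(a, b)] → w = 0.06
R5 (z=20.6): ¬half=1−0.49=0.51, short=0.95; AND[min(a, b)] → w = 0.51
Weighted average = (0.23·25.0 + 0.25·35.0 + 0.06·58.2 + 0.06·44.0 + 0.51·20.6) / (0.23 + 0.25 + 0.06 + 0.06 + 0.51)
  = 31.1380 / 1.1100 = 28.052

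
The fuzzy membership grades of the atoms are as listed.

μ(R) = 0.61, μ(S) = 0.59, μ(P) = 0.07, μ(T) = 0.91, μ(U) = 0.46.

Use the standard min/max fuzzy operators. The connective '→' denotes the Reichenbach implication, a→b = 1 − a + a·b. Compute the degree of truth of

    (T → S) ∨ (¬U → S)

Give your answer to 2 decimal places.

T → S  [Reichenbach: 1 − a + a·b] with a=0.91, b=0.59 → 0.63
¬U = 1 − 0.46 = 0.54
¬U → S  [Reichenbach: 1 − a + a·b] with a=0.54, b=0.59 → 0.78
(T → S) ∨ (¬U → S) = max(a, b) on (0.63, 0.78) = 0.78

0.78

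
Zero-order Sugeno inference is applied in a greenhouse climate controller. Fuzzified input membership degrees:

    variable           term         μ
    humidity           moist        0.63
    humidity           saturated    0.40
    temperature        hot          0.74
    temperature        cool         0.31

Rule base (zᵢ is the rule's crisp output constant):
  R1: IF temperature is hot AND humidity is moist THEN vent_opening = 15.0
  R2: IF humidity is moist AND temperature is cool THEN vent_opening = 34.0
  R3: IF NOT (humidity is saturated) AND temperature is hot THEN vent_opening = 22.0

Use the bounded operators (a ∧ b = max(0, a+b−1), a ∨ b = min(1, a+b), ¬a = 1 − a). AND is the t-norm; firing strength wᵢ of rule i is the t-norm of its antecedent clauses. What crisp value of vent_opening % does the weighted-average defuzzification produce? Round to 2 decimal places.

R1 (z=15.0): hot=0.74, moist=0.63; AND[max(0, a+b−1)] → w = 0.37
R2 (z=34.0): moist=0.63, cool=0.31; AND[max(0, a+b−1)] → w = 0.00
R3 (z=22.0): ¬saturated=1−0.40=0.60, hot=0.74; AND[max(0, a+b−1)] → w = 0.34
Weighted average = (0.37·15.0 + 0.00·34.0 + 0.34·22.0) / (0.37 + 0.00 + 0.34)
  = 13.0300 / 0.7100 = 18.35

18.35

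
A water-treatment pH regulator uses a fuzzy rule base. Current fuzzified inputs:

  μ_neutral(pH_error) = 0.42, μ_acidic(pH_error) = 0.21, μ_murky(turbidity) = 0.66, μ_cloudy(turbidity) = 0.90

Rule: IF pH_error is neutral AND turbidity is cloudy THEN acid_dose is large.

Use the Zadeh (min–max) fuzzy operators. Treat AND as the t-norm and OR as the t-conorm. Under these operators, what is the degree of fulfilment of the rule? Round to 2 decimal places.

0.42

firing strength: neutral=0.42, cloudy=0.90; AND[min(a, b)] → w = 0.42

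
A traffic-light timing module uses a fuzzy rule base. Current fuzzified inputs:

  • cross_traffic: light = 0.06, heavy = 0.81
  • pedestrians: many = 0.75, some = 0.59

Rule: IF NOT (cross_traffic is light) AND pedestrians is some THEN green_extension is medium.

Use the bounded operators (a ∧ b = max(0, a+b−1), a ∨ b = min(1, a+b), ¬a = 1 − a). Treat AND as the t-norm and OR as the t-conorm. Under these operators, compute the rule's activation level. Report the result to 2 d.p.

firing strength: ¬light=1−0.06=0.94, some=0.59; AND[max(0, a+b−1)] → w = 0.53

0.53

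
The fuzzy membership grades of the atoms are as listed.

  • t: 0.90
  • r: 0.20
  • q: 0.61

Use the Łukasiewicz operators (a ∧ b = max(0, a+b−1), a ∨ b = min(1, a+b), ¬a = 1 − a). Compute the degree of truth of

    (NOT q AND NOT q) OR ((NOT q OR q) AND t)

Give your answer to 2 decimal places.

0.90

NOT q = 1 − 0.61 = 0.39
NOT q = 1 − 0.61 = 0.39
NOT q AND NOT q = max(0, a+b−1) on (0.39, 0.39) = 0.00
NOT q = 1 − 0.61 = 0.39
NOT q OR q = min(1, a+b) on (0.39, 0.61) = 1.00
(NOT q OR q) AND t = max(0, a+b−1) on (1.00, 0.90) = 0.90
(NOT q AND NOT q) OR ((NOT q OR q) AND t) = min(1, a+b) on (0.00, 0.90) = 0.90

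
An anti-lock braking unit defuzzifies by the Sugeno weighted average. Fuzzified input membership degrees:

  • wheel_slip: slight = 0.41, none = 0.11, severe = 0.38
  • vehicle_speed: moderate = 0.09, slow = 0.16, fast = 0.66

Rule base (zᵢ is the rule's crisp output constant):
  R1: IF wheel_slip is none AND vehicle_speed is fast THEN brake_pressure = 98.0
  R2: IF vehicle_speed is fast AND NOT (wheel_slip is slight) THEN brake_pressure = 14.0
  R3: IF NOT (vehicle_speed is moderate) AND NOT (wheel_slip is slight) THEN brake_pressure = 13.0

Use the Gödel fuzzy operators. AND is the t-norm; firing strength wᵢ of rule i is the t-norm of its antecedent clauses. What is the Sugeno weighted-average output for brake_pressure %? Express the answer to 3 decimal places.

R1 (z=98.0): none=0.11, fast=0.66; AND[min(a, b)] → w = 0.11
R2 (z=14.0): fast=0.66, ¬slight=1−0.41=0.59; AND[min(a, b)] → w = 0.59
R3 (z=13.0): ¬moderate=1−0.09=0.91, ¬slight=1−0.41=0.59; AND[min(a, b)] → w = 0.59
Weighted average = (0.11·98.0 + 0.59·14.0 + 0.59·13.0) / (0.11 + 0.59 + 0.59)
  = 26.7100 / 1.2900 = 20.705

20.705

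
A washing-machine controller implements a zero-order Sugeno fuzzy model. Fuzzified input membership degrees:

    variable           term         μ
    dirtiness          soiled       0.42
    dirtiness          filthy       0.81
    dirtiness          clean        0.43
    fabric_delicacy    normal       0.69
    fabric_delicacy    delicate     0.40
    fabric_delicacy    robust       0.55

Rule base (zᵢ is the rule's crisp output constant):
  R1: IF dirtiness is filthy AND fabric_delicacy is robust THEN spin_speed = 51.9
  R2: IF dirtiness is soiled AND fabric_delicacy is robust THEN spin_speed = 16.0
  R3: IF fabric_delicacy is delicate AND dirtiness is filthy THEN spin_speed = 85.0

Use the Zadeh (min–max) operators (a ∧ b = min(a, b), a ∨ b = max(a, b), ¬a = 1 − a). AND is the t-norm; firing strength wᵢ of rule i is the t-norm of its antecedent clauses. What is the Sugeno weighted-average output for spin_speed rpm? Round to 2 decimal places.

50.56

R1 (z=51.9): filthy=0.81, robust=0.55; AND[min(a, b)] → w = 0.55
R2 (z=16.0): soiled=0.42, robust=0.55; AND[min(a, b)] → w = 0.42
R3 (z=85.0): delicate=0.40, filthy=0.81; AND[min(a, b)] → w = 0.40
Weighted average = (0.55·51.9 + 0.42·16.0 + 0.40·85.0) / (0.55 + 0.42 + 0.40)
  = 69.2650 / 1.3700 = 50.56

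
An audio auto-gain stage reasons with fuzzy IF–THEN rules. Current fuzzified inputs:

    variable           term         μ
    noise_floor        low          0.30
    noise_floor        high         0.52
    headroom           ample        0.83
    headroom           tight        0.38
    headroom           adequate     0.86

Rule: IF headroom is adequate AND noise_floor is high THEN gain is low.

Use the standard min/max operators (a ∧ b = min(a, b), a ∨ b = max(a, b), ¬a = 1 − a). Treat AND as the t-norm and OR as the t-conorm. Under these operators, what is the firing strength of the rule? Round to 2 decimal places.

0.52

firing strength: adequate=0.86, high=0.52; AND[min(a, b)] → w = 0.52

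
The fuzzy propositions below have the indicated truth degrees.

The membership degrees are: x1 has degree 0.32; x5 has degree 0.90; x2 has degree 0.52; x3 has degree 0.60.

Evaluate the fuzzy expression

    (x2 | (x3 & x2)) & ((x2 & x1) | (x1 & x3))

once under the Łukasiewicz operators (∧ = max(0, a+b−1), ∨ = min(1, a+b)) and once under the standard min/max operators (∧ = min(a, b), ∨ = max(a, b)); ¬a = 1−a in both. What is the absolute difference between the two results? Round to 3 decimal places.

Under Łukasiewicz:
  x3 & x2 = max(0, a+b−1) on (0.60, 0.52) = 0.12
  x2 | (x3 & x2) = min(1, a+b) on (0.52, 0.12) = 0.64
  x2 & x1 = max(0, a+b−1) on (0.52, 0.32) = 0.00
  x1 & x3 = max(0, a+b−1) on (0.32, 0.60) = 0.00
  (x2 & x1) | (x1 & x3) = min(1, a+b) on (0.00, 0.00) = 0.00
  (x2 | (x3 & x2)) & ((x2 & x1) | (x1 & x3)) = max(0, a+b−1) on (0.64, 0.00) = 0.00
  → value = 0.0000
Under standard min/max:
  x3 & x2 = min(a, b) on (0.60, 0.52) = 0.52
  x2 | (x3 & x2) = max(a, b) on (0.52, 0.52) = 0.52
  x2 & x1 = min(a, b) on (0.52, 0.32) = 0.32
  x1 & x3 = min(a, b) on (0.32, 0.60) = 0.32
  (x2 & x1) | (x1 & x3) = max(a, b) on (0.32, 0.32) = 0.32
  (x2 | (x3 & x2)) & ((x2 & x1) | (x1 & x3)) = min(a, b) on (0.52, 0.32) = 0.32
  → value = 0.3200
|0.0000 − 0.3200| = 0.320

0.320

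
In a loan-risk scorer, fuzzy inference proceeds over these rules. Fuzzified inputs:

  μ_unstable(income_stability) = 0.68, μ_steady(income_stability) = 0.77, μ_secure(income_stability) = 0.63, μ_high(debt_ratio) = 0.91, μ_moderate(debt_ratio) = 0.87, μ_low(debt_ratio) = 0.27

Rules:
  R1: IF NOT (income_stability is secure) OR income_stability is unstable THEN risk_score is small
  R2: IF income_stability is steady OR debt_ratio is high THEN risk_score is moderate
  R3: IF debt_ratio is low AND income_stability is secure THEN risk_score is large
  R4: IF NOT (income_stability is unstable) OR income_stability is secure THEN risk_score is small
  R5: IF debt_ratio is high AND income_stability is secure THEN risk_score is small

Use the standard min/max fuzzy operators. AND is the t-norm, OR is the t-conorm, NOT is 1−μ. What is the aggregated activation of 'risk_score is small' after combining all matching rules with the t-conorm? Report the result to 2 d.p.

0.68

R1: ¬secure=1−0.63=0.37, unstable=0.68; OR[max(a, b)] → w = 0.68
R2: steady=0.77, high=0.91; OR[max(a, b)] → w = 0.91
R3: low=0.27, secure=0.63; AND[min(a, b)] → w = 0.27
R4: ¬unstable=1−0.68=0.32, secure=0.63; OR[max(a, b)] → w = 0.63
R5: high=0.91, secure=0.63; AND[min(a, b)] → w = 0.63
Rules with consequent 'small': {R1, R4, R5} → strengths 0.68, 0.63, 0.63
Aggregate via t-conorm [max(a, b)]: 0.68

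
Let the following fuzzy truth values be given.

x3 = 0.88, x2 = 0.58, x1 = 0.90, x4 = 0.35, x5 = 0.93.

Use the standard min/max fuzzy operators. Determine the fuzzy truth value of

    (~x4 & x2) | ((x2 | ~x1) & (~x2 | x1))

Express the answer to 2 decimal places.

0.58

~x4 = 1 − 0.35 = 0.65
~x4 & x2 = min(a, b) on (0.65, 0.58) = 0.58
~x1 = 1 − 0.90 = 0.10
x2 | ~x1 = max(a, b) on (0.58, 0.10) = 0.58
~x2 = 1 − 0.58 = 0.42
~x2 | x1 = max(a, b) on (0.42, 0.90) = 0.90
(x2 | ~x1) & (~x2 | x1) = min(a, b) on (0.58, 0.90) = 0.58
(~x4 & x2) | ((x2 | ~x1) & (~x2 | x1)) = max(a, b) on (0.58, 0.58) = 0.58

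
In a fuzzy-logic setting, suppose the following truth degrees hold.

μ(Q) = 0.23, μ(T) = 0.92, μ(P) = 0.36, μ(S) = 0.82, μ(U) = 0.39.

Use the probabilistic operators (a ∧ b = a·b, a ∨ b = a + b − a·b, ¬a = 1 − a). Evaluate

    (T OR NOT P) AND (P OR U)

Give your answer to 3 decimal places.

0.592

NOT P = 1 − 0.3600 = 0.6400
T OR NOT P = a + b − a·b on (0.9200, 0.6400) = 0.9712
P OR U = a + b − a·b on (0.3600, 0.3900) = 0.6096
(T OR NOT P) AND (P OR U) = a·b on (0.9712, 0.6096) = 0.5920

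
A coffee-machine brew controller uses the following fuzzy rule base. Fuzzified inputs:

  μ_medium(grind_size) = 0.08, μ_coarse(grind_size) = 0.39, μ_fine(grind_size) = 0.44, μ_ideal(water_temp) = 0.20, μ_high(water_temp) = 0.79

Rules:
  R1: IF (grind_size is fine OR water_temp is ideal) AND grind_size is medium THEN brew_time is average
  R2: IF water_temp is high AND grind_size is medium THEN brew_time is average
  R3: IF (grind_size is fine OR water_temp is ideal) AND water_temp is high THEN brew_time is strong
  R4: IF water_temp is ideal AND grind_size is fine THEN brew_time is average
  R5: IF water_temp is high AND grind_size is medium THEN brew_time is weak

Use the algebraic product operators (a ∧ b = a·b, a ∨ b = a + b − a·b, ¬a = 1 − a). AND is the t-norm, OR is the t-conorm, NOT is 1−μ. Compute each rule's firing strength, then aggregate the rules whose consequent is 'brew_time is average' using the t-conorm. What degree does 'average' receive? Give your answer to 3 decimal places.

R1: (fine=0.44 OR ideal=0.20) = 0.5520; AND[a·b] with medium=0.08 → w = 0.0442
R2: high=0.79, medium=0.08; AND[a·b] → w = 0.0632
R3: (fine=0.44 OR ideal=0.20) = 0.5520; AND[a·b] with high=0.79 → w = 0.4361
R4: ideal=0.20, fine=0.44; AND[a·b] → w = 0.0880
R5: high=0.79, medium=0.08; AND[a·b] → w = 0.0632
Rules with consequent 'average': {R1, R2, R4} → strengths 0.0442, 0.0632, 0.0880
Aggregate via t-conorm [a + b − a·b]: 0.1834

0.183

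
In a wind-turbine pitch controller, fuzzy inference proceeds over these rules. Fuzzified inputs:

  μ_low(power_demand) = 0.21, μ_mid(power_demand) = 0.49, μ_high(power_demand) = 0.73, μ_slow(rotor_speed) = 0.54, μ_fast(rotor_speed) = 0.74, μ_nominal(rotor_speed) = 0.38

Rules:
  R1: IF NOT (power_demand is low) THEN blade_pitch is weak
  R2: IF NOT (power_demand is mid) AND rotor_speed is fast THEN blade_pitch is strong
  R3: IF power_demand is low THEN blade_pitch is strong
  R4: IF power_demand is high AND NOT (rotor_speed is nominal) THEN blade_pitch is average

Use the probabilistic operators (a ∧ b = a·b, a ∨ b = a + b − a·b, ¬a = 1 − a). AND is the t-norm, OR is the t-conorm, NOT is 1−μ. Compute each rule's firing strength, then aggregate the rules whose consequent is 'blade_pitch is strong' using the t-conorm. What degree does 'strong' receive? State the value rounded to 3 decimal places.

0.508

R1: ¬low=1−0.21=0.79 → w = 0.7900
R2: ¬mid=1−0.49=0.51, fast=0.74; AND[a·b] → w = 0.3774
R3: low=0.21 → w = 0.2100
R4: high=0.73, ¬nominal=1−0.38=0.62; AND[a·b] → w = 0.4526
Rules with consequent 'strong': {R2, R3} → strengths 0.3774, 0.2100
Aggregate via t-conorm [a + b − a·b]: 0.5081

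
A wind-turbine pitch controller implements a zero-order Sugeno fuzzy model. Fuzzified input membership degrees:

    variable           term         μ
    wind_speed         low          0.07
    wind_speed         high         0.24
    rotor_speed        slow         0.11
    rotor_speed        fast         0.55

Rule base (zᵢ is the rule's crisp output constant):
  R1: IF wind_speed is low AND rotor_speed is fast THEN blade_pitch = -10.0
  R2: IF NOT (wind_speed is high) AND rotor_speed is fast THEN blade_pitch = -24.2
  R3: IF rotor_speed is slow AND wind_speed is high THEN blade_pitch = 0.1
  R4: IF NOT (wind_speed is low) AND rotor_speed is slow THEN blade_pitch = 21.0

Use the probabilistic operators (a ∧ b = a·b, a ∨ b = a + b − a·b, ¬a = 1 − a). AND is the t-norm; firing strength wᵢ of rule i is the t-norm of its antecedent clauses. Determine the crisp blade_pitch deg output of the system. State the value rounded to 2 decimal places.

R1 (z=-10.0): low=0.07, fast=0.55; AND[a·b] → w = 0.0385
R2 (z=-24.2): ¬high=1−0.24=0.76, fast=0.55; AND[a·b] → w = 0.4180
R3 (z=0.1): slow=0.11, high=0.24; AND[a·b] → w = 0.0264
R4 (z=21.0): ¬low=1−0.07=0.93, slow=0.11; AND[a·b] → w = 0.1023
Weighted average = (0.0385·-10.0 + 0.4180·-24.2 + 0.0264·0.1 + 0.1023·21.0) / (0.0385 + 0.4180 + 0.0264 + 0.1023)
  = -8.3497 / 0.5852 = -14.27

-14.27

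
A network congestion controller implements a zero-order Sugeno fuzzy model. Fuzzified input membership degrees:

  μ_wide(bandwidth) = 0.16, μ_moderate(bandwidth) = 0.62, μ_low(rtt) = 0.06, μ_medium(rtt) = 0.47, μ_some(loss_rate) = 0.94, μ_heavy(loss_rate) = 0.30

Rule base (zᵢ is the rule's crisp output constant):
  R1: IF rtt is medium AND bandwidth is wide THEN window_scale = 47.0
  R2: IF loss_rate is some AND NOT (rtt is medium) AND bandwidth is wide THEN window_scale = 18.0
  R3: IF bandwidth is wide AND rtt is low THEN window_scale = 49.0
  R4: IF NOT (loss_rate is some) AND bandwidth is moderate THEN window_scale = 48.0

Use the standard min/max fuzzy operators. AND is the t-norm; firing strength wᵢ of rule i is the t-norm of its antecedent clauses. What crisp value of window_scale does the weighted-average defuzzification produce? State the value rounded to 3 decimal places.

R1 (z=47.0): medium=0.47, wide=0.16; AND[min(a, b)] → w = 0.16
R2 (z=18.0): some=0.94, ¬medium=1−0.47=0.53, wide=0.16; AND[min(a, b)] → w = 0.16
R3 (z=49.0): wide=0.16, low=0.06; AND[min(a, b)] → w = 0.06
R4 (z=48.0): ¬some=1−0.94=0.06, moderate=0.62; AND[min(a, b)] → w = 0.06
Weighted average = (0.16·47.0 + 0.16·18.0 + 0.06·49.0 + 0.06·48.0) / (0.16 + 0.16 + 0.06 + 0.06)
  = 16.2200 / 0.4400 = 36.864

36.864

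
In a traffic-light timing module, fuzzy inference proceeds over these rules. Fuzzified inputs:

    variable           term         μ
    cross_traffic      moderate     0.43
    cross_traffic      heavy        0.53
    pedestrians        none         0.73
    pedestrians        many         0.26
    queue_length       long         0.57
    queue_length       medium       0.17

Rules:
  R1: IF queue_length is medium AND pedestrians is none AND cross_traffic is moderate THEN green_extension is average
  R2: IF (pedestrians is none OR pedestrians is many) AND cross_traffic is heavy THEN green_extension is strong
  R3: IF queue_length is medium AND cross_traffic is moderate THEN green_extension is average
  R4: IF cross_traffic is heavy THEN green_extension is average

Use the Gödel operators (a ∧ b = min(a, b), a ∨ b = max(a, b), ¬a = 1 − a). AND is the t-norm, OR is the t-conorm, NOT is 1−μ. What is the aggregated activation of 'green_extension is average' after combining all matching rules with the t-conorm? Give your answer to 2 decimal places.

0.53

R1: medium=0.17, none=0.73, moderate=0.43; AND[min(a, b)] → w = 0.17
R2: (none=0.73 OR many=0.26) = 0.73; AND[min(a, b)] with heavy=0.53 → w = 0.53
R3: medium=0.17, moderate=0.43; AND[min(a, b)] → w = 0.17
R4: heavy=0.53 → w = 0.53
Rules with consequent 'average': {R1, R3, R4} → strengths 0.17, 0.17, 0.53
Aggregate via t-conorm [max(a, b)]: 0.53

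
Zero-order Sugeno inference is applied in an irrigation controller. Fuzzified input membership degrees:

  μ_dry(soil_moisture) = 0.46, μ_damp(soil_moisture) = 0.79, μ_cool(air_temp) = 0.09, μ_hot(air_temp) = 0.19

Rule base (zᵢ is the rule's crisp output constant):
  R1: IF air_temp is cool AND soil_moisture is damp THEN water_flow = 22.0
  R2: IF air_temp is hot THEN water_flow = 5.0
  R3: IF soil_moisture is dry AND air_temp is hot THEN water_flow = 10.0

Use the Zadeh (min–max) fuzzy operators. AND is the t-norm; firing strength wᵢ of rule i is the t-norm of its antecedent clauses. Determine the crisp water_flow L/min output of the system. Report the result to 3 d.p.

10.277

R1 (z=22.0): cool=0.09, damp=0.79; AND[min(a, b)] → w = 0.09
R2 (z=5.0): hot=0.19 → w = 0.19
R3 (z=10.0): dry=0.46, hot=0.19; AND[min(a, b)] → w = 0.19
Weighted average = (0.09·22.0 + 0.19·5.0 + 0.19·10.0) / (0.09 + 0.19 + 0.19)
  = 4.8300 / 0.4700 = 10.277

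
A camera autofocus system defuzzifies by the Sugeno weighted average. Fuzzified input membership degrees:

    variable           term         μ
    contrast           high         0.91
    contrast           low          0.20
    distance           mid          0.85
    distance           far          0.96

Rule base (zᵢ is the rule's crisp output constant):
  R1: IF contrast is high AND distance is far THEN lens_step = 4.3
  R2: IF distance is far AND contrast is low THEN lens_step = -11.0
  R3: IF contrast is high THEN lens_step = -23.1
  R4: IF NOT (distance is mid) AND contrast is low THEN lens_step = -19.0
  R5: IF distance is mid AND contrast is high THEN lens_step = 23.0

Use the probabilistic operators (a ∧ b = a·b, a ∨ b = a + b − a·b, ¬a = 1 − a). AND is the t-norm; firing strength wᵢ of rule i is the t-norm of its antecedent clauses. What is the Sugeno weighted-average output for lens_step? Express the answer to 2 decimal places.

R1 (z=4.3): high=0.91, far=0.96; AND[a·b] → w = 0.8736
R2 (z=-11.0): far=0.96, low=0.20; AND[a·b] → w = 0.1920
R3 (z=-23.1): high=0.91 → w = 0.9100
R4 (z=-19.0): ¬mid=1−0.85=0.15, low=0.20; AND[a·b] → w = 0.0300
R5 (z=23.0): mid=0.85, high=0.91; AND[a·b] → w = 0.7735
Weighted average = (0.8736·4.3 + 0.1920·-11.0 + 0.9100·-23.1 + 0.0300·-19.0 + 0.7735·23.0) / (0.8736 + 0.1920 + 0.9100 + 0.0300 + 0.7735)
  = -2.1560 / 2.7791 = -0.78

-0.78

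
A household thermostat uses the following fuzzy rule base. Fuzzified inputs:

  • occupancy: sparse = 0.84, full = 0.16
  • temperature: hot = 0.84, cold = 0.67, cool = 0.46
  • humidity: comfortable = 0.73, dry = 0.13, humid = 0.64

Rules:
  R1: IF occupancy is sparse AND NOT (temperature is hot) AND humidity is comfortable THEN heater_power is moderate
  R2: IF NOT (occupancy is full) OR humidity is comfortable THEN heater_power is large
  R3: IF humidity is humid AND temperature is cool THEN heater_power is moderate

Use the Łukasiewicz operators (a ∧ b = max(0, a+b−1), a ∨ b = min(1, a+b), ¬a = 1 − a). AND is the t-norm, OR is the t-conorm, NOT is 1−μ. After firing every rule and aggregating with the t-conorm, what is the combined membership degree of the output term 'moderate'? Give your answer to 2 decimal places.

R1: sparse=0.84, ¬hot=1−0.84=0.16, comfortable=0.73; AND[max(0, a+b−1)] → w = 0.00
R2: ¬full=1−0.16=0.84, comfortable=0.73; OR[min(1, a+b)] → w = 1.00
R3: humid=0.64, cool=0.46; AND[max(0, a+b−1)] → w = 0.10
Rules with consequent 'moderate': {R1, R3} → strengths 0.00, 0.10
Aggregate via t-conorm [min(1, a+b)]: 0.10

0.10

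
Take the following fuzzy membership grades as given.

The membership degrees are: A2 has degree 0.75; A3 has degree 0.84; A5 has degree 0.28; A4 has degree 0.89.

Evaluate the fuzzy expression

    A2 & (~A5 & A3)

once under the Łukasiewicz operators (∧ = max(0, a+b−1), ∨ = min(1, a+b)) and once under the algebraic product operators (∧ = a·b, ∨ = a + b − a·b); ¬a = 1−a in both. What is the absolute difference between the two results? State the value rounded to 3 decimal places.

Under Łukasiewicz:
  ~A5 = 1 − 0.28 = 0.72
  ~A5 & A3 = max(0, a+b−1) on (0.72, 0.84) = 0.56
  A2 & (~A5 & A3) = max(0, a+b−1) on (0.75, 0.56) = 0.31
  → value = 0.3100
Under algebraic product:
  ~A5 = 1 − 0.2800 = 0.7200
  ~A5 & A3 = a·b on (0.7200, 0.8400) = 0.6048
  A2 & (~A5 & A3) = a·b on (0.7500, 0.6048) = 0.4536
  → value = 0.4536
|0.3100 − 0.4536| = 0.144

0.144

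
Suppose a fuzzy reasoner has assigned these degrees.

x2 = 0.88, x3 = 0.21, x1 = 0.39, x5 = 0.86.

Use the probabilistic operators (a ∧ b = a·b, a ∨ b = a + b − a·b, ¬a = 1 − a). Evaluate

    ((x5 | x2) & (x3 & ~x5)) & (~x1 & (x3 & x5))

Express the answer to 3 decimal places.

x5 | x2 = a + b − a·b on (0.8600, 0.8800) = 0.9832
~x5 = 1 − 0.8600 = 0.1400
x3 & ~x5 = a·b on (0.2100, 0.1400) = 0.0294
(x5 | x2) & (x3 & ~x5) = a·b on (0.9832, 0.0294) = 0.0289
~x1 = 1 − 0.3900 = 0.6100
x3 & x5 = a·b on (0.2100, 0.8600) = 0.1806
~x1 & (x3 & x5) = a·b on (0.6100, 0.1806) = 0.1102
((x5 | x2) & (x3 & ~x5)) & (~x1 & (x3 & x5)) = a·b on (0.0289, 0.1102) = 0.0032

0.003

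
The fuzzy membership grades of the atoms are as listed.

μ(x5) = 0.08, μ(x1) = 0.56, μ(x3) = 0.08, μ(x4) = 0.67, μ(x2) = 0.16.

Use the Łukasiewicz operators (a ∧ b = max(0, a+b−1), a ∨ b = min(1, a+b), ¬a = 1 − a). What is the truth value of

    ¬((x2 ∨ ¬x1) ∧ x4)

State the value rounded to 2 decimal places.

¬x1 = 1 − 0.56 = 0.44
x2 ∨ ¬x1 = min(1, a+b) on (0.16, 0.44) = 0.60
(x2 ∨ ¬x1) ∧ x4 = max(0, a+b−1) on (0.60, 0.67) = 0.27
¬((x2 ∨ ¬x1) ∧ x4) = 1 − 0.27 = 0.73

0.73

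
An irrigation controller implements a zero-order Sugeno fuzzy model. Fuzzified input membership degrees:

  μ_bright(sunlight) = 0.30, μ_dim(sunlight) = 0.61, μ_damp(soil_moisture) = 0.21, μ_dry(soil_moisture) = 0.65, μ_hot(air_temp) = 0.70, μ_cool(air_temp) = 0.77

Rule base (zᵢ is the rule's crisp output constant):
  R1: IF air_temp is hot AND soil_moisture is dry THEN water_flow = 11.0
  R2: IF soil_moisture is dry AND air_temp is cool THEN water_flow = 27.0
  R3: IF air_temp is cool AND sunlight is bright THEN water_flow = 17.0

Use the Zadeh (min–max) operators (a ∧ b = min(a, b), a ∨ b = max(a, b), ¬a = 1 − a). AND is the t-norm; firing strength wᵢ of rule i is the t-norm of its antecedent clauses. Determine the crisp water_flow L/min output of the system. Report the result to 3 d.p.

18.625

R1 (z=11.0): hot=0.70, dry=0.65; AND[min(a, b)] → w = 0.65
R2 (z=27.0): dry=0.65, cool=0.77; AND[min(a, b)] → w = 0.65
R3 (z=17.0): cool=0.77, bright=0.30; AND[min(a, b)] → w = 0.30
Weighted average = (0.65·11.0 + 0.65·27.0 + 0.30·17.0) / (0.65 + 0.65 + 0.30)
  = 29.8000 / 1.6000 = 18.625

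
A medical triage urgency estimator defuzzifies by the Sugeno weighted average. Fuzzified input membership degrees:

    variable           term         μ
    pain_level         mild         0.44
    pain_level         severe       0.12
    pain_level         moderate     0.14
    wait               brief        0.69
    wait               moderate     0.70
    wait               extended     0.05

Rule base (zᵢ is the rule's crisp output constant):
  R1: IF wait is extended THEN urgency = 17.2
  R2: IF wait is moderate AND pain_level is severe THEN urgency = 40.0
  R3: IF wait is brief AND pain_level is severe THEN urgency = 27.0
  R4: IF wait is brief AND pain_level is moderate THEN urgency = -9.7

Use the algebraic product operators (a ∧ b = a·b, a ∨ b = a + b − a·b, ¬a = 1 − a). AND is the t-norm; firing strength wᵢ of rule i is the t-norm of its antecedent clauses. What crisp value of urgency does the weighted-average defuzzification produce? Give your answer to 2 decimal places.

R1 (z=17.2): extended=0.05 → w = 0.0500
R2 (z=40.0): moderate=0.70, severe=0.12; AND[a·b] → w = 0.0840
R3 (z=27.0): brief=0.69, severe=0.12; AND[a·b] → w = 0.0828
R4 (z=-9.7): brief=0.69, moderate=0.14; AND[a·b] → w = 0.0966
Weighted average = (0.0500·17.2 + 0.0840·40.0 + 0.0828·27.0 + 0.0966·-9.7) / (0.0500 + 0.0840 + 0.0828 + 0.0966)
  = 5.5186 / 0.3134 = 17.61

17.61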